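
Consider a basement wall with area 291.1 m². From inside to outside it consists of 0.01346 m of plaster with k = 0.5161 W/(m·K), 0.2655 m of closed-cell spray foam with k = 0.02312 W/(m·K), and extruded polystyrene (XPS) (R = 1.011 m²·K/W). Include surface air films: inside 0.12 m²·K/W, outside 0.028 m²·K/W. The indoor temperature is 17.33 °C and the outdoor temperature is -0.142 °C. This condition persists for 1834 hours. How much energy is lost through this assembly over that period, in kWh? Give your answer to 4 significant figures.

736.3 kWh

0.01346/0.5161 = 0.02608
0.2655/0.02312 = 11.484
R_total = 0.12 + 0.02608 + 11.484 + 1.011 + 0.028 = 12.669 m²·K/W
Q = 291.1 × (17.33 − (-0.142)) / 12.669 = 401.47 W
E = 401.47 W × 1834 h / 1000 = 736.3 kWh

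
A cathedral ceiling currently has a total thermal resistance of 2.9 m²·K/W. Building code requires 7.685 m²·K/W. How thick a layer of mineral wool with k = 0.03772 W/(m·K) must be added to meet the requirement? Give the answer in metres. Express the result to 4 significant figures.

ΔR = 7.685 − 2.9 = 4.785 m²·K/W
L = ΔR × k = 4.785 × 0.03772 = 0.18049 m

0.1805 m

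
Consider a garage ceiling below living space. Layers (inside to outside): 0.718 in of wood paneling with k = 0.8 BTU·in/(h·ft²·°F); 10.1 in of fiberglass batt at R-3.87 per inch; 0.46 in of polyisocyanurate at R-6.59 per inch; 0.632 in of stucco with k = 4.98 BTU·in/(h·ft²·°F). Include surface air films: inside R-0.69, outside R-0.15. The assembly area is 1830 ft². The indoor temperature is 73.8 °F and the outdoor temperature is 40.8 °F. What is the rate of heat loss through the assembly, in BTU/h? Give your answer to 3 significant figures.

1370 BTU/h

0.718/0.8 = 0.8975
10.1 × 3.87 = 39.09
0.46 × 6.59 = 3.031
0.632/4.98 = 0.1269
R_total = 0.69 + 0.8975 + 39.09 + 3.031 + 0.1269 + 0.15 = 43.98 ft²·°F·h/BTU
Q = A·ΔT/R = 1830 × (73.8 − 40.8) / 43.98 = 1373 BTU/h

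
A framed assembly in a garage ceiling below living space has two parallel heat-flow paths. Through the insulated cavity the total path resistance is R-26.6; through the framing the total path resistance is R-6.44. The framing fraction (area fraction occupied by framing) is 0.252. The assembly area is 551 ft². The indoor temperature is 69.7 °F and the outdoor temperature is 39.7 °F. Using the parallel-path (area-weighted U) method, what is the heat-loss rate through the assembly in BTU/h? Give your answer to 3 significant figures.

1110 BTU/h

U_eff = 0.748/26.6 + 0.252/6.44 = 0.02812 + 0.03913 = 0.06725
R_eff = 1/U_eff = 14.87 ft²·°F·h/BTU
Q = 551 × (69.7 − 39.7) / 14.87 = 1112 BTU/h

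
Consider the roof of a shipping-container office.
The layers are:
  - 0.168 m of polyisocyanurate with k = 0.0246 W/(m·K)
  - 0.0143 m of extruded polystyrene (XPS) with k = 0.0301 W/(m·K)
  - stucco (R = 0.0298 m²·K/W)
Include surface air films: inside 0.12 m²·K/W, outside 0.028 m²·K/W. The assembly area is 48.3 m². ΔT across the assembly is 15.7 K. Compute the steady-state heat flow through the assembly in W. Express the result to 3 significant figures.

0.168/0.0246 = 6.829
0.0143/0.0301 = 0.4751
R_total = 0.12 + 6.829 + 0.4751 + 0.0298 + 0.028 = 7.482 m²·K/W
Q = A·ΔT/R = 48.3 × 15.7 / 7.482 = 101.3 W

101 W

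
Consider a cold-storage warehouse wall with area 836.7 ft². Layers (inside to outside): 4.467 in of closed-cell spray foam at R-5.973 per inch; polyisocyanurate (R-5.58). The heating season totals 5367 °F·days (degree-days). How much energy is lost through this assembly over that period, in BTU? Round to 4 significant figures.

4.467 × 5.973 = 26.681
R_total = 26.681 + 5.58 = 32.261 ft²·°F·h/BTU
E = A × HDD × 24 / R = 836.7 × 5367 × 24 / 32.261 = 3340600 BTU

3341000 BTU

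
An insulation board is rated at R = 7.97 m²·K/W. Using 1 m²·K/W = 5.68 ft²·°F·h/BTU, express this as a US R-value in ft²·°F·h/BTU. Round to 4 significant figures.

R_US = 7.97 × 5.68 = 45.27

45.27 ft²·°F·h/BTU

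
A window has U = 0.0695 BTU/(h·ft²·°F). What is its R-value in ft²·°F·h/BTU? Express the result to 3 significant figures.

R = 1/U = 1/0.0695 = 14.39

14.4 ft²·°F·h/BTU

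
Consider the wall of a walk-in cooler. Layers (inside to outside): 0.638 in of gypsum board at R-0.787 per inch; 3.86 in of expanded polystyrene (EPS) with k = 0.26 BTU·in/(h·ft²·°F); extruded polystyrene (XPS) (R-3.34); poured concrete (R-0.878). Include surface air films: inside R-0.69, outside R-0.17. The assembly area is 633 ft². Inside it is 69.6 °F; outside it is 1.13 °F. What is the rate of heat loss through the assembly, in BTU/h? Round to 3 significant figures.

0.638 × 0.787 = 0.5021
3.86/0.26 = 14.85
R_total = 0.69 + 0.5021 + 14.85 + 3.34 + 0.878 + 0.17 = 20.43 ft²·°F·h/BTU
Q = A·ΔT/R = 633 × (69.6 − 1.13) / 20.43 = 2122 BTU/h

2120 BTU/h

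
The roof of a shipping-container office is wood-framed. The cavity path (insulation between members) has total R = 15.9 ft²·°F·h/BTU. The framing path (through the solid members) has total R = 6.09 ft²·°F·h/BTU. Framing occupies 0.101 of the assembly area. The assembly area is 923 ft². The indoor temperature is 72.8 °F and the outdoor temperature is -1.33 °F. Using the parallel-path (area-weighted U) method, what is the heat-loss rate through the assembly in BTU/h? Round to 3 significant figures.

5000 BTU/h

U_eff = 0.899/15.9 + 0.101/6.09 = 0.05654 + 0.01658 = 0.07313
R_eff = 1/U_eff = 13.68 ft²·°F·h/BTU
Q = 923 × (72.8 − (-1.33)) / 13.68 = 5003 BTU/h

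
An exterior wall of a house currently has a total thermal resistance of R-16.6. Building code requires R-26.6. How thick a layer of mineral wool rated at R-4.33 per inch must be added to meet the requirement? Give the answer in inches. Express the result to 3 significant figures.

2.31 in

ΔR = 26.6 − 16.6 = 10 ft²·°F·h/BTU
L = ΔR / (R/in) = 10/4.33 = 2.309 in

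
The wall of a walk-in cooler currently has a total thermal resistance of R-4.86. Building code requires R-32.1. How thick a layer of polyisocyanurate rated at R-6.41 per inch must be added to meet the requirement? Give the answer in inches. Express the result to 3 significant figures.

4.25 in

ΔR = 32.1 − 4.86 = 27.24 ft²·°F·h/BTU
L = ΔR / (R/in) = 27.24/6.41 = 4.25 in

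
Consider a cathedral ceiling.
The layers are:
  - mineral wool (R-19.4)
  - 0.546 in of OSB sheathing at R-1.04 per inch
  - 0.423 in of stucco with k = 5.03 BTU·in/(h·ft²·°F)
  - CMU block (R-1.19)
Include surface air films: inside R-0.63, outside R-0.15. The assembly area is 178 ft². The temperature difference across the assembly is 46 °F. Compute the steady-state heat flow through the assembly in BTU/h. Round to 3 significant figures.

372 BTU/h

0.546 × 1.04 = 0.5678
0.423/5.03 = 0.0841
R_total = 0.63 + 19.4 + 0.5678 + 0.0841 + 1.19 + 0.15 = 22.02 ft²·°F·h/BTU
Q = A·ΔT/R = 178 × 46 / 22.02 = 371.8 BTU/h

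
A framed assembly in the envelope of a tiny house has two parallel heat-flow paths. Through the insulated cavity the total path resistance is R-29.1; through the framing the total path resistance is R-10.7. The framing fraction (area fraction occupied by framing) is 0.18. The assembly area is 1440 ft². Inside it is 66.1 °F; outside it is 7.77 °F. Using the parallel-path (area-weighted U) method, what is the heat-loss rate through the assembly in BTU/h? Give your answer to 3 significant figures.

3780 BTU/h

U_eff = 0.82/29.1 + 0.18/10.7 = 0.02818 + 0.01682 = 0.045
R_eff = 1/U_eff = 22.22 ft²·°F·h/BTU
Q = 1440 × (66.1 − 7.77) / 22.22 = 3780 BTU/h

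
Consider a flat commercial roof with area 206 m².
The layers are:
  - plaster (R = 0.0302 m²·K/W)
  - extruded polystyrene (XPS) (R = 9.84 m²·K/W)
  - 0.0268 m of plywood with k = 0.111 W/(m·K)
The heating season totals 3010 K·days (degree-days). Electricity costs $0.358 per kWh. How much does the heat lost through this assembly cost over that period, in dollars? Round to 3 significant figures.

527 dollars

0.0268/0.111 = 0.2414
R_total = 0.0302 + 9.84 + 0.2414 = 10.11 m²·K/W
E = A × HDD × 24 / R / 1000 = 206 × 3010 × 24 / 10.11 / 1000 = 1472 kWh
Cost = 1472 × 0.358 = $526.9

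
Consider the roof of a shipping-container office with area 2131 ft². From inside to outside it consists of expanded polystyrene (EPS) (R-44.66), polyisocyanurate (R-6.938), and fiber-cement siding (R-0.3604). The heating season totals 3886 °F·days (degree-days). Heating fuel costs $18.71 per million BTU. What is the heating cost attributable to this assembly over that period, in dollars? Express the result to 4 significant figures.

R_total = 44.66 + 6.938 + 0.3604 = 51.958 ft²·°F·h/BTU
E = A × HDD × 24 / R = 2131 × 3886 × 24 / 51.958 = 3825100 BTU
Cost = 3825100/10⁶ × 18.71 = $71.567

71.57 dollars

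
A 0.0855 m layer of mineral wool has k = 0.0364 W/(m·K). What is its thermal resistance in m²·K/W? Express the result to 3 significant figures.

R = L/k = 0.0855/0.0364 = 2.349 m²·K/W

2.35 m²·K/W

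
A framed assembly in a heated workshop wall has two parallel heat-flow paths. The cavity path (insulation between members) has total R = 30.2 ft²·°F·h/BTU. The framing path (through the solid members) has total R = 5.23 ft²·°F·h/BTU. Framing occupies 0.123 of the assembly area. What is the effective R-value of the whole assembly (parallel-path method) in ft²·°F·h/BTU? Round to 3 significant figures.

19.0 ft²·°F·h/BTU

U_eff = 0.877/30.2 + 0.123/5.23 = 0.02904 + 0.02352 = 0.05256
R_eff = 1/U_eff = 19.03 ft²·°F·h/BTU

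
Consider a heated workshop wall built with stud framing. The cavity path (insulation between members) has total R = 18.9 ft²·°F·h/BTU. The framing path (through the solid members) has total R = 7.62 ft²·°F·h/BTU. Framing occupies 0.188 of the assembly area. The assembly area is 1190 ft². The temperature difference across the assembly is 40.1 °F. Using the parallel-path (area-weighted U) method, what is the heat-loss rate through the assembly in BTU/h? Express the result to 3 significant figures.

3230 BTU/h

U_eff = 0.812/18.9 + 0.188/7.62 = 0.04296 + 0.02467 = 0.06763
R_eff = 1/U_eff = 14.79 ft²·°F·h/BTU
Q = 1190 × 40.1 / 14.79 = 3227 BTU/h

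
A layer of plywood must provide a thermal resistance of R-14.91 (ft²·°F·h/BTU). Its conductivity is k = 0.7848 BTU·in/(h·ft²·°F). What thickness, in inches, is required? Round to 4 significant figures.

11.70 in

L = R × k = 14.91 × 0.7848 = 11.701 in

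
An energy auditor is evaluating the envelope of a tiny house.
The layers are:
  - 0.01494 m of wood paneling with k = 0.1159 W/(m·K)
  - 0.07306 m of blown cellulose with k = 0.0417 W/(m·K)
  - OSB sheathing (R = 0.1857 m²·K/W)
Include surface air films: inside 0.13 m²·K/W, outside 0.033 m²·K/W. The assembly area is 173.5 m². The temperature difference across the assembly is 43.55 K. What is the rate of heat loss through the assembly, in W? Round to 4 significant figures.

3389 W

0.01494/0.1159 = 0.1289
0.07306/0.0417 = 1.752
R_total = 0.13 + 0.1289 + 1.752 + 0.1857 + 0.033 = 2.2296 m²·K/W
Q = A·ΔT/R = 173.5 × 43.55 / 2.2296 = 3388.9 W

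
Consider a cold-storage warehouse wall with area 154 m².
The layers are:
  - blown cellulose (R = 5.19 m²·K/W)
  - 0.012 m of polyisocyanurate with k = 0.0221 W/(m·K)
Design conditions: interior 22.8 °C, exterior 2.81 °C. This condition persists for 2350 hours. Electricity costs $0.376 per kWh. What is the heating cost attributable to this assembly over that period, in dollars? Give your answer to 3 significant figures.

0.012/0.0221 = 0.543
R_total = 5.19 + 0.543 = 5.733 m²·K/W
Q = 154 × (22.8 − 2.81) / 5.733 = 537 W
E = 537 W × 2350 h / 1000 = 1262 kWh
Cost = 1262 × 0.376 = $474.5

474 dollars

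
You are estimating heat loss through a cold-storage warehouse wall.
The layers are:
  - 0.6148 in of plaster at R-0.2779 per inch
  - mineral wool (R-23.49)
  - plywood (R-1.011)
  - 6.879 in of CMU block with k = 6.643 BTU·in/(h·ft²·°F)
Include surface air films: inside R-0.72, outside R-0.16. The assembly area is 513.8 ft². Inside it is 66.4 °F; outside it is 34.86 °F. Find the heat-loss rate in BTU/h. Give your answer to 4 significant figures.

0.6148 × 0.2779 = 0.17085
6.879/6.643 = 1.0355
R_total = 0.72 + 0.17085 + 23.49 + 1.011 + 1.0355 + 0.16 = 26.587 ft²·°F·h/BTU
Q = A·ΔT/R = 513.8 × (66.4 − 34.86) / 26.587 = 609.51 BTU/h

609.5 BTU/h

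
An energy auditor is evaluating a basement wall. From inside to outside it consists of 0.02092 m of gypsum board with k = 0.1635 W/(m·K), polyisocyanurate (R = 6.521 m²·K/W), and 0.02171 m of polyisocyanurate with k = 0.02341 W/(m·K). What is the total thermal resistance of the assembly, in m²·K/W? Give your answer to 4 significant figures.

0.02092/0.1635 = 0.12795
0.02171/0.02341 = 0.92738
R_total = 0.12795 + 6.521 + 0.92738 = 7.5763 m²·K/W

7.576 m²·K/W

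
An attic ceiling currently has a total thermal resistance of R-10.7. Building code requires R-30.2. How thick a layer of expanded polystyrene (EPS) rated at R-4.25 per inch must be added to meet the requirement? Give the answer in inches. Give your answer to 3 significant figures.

ΔR = 30.2 − 10.7 = 19.5 ft²·°F·h/BTU
L = ΔR / (R/in) = 19.5/4.25 = 4.588 in

4.59 in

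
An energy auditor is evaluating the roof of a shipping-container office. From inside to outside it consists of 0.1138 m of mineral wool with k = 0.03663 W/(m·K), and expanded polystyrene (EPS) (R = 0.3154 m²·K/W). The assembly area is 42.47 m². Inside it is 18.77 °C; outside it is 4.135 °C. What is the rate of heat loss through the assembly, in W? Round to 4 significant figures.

181.6 W

0.1138/0.03663 = 3.1067
R_total = 3.1067 + 0.3154 = 3.4221 m²·K/W
Q = A·ΔT/R = 42.47 × (18.77 − 4.135) / 3.4221 = 181.63 W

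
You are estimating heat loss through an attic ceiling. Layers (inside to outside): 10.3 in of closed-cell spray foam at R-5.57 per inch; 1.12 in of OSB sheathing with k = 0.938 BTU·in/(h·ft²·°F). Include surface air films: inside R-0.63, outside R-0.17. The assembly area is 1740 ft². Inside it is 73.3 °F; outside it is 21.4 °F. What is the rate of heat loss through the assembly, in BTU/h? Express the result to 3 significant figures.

10.3 × 5.57 = 57.37
1.12/0.938 = 1.194
R_total = 0.63 + 57.37 + 1.194 + 0.17 = 59.37 ft²·°F·h/BTU
Q = A·ΔT/R = 1740 × (73.3 − 21.4) / 59.37 = 1521 BTU/h

1520 BTU/h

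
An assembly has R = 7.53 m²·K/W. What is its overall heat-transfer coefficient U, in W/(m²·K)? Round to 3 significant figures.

0.133 W/(m²·K)

U = 1/R = 1/7.53 = 0.1328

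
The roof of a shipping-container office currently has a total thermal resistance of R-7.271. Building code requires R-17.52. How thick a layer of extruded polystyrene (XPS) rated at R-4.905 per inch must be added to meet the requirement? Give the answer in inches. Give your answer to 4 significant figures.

2.090 in

ΔR = 17.52 − 7.271 = 10.249 ft²·°F·h/BTU
L = ΔR / (R/in) = 10.249/4.905 = 2.0895 in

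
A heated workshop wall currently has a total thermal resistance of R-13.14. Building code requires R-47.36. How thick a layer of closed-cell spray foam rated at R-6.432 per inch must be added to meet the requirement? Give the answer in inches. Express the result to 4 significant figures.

ΔR = 47.36 − 13.14 = 34.22 ft²·°F·h/BTU
L = ΔR / (R/in) = 34.22/6.432 = 5.3203 in

5.320 in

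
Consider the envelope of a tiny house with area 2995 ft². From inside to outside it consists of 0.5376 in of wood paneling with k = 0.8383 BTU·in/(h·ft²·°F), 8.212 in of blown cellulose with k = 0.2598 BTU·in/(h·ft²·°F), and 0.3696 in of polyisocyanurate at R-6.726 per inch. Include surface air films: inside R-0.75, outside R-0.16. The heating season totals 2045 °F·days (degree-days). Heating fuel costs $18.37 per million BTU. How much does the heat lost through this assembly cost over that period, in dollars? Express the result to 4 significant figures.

0.5376/0.8383 = 0.6413
8.212/0.2598 = 31.609
0.3696 × 6.726 = 2.4859
R_total = 0.75 + 0.6413 + 31.609 + 2.4859 + 0.16 = 35.646 ft²·°F·h/BTU
E = A × HDD × 24 / R = 2995 × 2045 × 24 / 35.646 = 4123700 BTU
Cost = 4123700/10⁶ × 18.37 = $75.753

75.75 dollars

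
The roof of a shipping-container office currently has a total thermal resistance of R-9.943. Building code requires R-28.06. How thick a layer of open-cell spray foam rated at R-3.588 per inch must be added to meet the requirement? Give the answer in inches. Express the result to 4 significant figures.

5.049 in

ΔR = 28.06 − 9.943 = 18.117 ft²·°F·h/BTU
L = ΔR / (R/in) = 18.117/3.588 = 5.0493 in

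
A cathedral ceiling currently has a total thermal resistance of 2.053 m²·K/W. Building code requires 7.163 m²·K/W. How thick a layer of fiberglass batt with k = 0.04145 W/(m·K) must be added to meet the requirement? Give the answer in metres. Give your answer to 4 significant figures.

0.2118 m

ΔR = 7.163 − 2.053 = 5.11 m²·K/W
L = ΔR × k = 5.11 × 0.04145 = 0.21181 m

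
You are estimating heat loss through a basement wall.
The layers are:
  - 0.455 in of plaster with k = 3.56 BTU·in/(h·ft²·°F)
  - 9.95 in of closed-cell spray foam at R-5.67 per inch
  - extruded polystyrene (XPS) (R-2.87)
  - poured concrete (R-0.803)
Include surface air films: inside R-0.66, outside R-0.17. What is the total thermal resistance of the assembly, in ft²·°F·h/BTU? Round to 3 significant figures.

61.0 ft²·°F·h/BTU

0.455/3.56 = 0.1278
9.95 × 5.67 = 56.42
R_total = 0.66 + 0.1278 + 56.42 + 2.87 + 0.803 + 0.17 = 61.05 ft²·°F·h/BTU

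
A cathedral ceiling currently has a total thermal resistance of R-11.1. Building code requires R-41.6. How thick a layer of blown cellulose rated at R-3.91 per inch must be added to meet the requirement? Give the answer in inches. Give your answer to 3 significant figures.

ΔR = 41.6 − 11.1 = 30.5 ft²·°F·h/BTU
L = ΔR / (R/in) = 30.5/3.91 = 7.801 in

7.80 in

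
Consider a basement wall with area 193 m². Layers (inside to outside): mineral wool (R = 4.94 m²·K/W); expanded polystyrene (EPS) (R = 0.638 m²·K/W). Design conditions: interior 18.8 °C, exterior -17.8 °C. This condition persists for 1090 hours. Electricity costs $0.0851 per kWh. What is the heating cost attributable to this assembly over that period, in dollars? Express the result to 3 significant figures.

R_total = 4.94 + 0.638 = 5.578 m²·K/W
Q = 193 × (18.8 − (-17.8)) / 5.578 = 1266 W
E = 1266 W × 1090 h / 1000 = 1380 kWh
Cost = 1380 × 0.0851 = $117.5

117 dollars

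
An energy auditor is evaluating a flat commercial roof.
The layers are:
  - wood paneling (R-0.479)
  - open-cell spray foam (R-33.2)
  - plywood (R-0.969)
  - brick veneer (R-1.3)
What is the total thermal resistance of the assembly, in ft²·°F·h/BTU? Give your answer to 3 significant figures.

R_total = 0.479 + 33.2 + 0.969 + 1.3 = 35.95 ft²·°F·h/BTU

35.9 ft²·°F·h/BTU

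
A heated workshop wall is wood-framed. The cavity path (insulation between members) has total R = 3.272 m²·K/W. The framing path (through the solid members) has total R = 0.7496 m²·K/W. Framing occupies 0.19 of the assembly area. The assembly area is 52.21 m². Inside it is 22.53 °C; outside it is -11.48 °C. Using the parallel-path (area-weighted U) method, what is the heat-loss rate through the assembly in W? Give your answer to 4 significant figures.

889.6 W

U_eff = 0.81/3.272 + 0.19/0.7496 = 0.24756 + 0.25347 = 0.50102
R_eff = 1/U_eff = 1.9959 m²·K/W
Q = 52.21 × (22.53 − (-11.48)) / 1.9959 = 889.65 W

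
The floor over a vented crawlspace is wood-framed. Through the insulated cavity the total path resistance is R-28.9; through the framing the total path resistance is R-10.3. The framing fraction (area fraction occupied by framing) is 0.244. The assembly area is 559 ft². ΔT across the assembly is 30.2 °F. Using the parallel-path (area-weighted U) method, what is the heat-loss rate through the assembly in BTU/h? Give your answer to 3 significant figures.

U_eff = 0.756/28.9 + 0.244/10.3 = 0.02616 + 0.02369 = 0.04985
R_eff = 1/U_eff = 20.06 ft²·°F·h/BTU
Q = 559 × 30.2 / 20.06 = 841.5 BTU/h

842 BTU/h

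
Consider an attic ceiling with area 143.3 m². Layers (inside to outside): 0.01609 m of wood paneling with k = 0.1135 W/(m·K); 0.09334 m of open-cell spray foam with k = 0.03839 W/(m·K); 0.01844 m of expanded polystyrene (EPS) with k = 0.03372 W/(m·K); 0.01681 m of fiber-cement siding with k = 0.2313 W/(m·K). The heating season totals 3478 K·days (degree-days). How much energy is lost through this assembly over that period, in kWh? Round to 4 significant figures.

3747 kWh

0.01609/0.1135 = 0.14176
0.09334/0.03839 = 2.4314
0.01844/0.03372 = 0.54686
0.01681/0.2313 = 0.072676
R_total = 0.14176 + 2.4314 + 0.54686 + 0.072676 = 3.1927 m²·K/W
E = A × HDD × 24 / R / 1000 = 143.3 × 3478 × 24 / 3.1927 / 1000 = 3746.6 kWh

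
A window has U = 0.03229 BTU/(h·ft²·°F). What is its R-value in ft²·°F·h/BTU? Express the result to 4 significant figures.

R = 1/U = 1/0.03229 = 30.969

30.97 ft²·°F·h/BTU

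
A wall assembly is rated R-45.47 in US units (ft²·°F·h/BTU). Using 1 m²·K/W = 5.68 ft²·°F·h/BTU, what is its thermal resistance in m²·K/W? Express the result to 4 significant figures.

R_SI = 45.47/5.68 = 8.0053

8.005 m²·K/W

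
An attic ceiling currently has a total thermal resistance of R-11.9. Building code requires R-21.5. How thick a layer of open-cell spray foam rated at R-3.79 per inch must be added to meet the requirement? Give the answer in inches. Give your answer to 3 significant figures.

2.53 in

ΔR = 21.5 − 11.9 = 9.6 ft²·°F·h/BTU
L = ΔR / (R/in) = 9.6/3.79 = 2.533 in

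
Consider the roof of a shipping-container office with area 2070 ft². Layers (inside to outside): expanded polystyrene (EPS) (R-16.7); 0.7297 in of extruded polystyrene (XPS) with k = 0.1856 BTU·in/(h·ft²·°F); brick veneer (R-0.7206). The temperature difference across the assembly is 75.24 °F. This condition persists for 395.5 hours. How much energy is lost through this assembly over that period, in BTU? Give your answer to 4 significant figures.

2885000 BTU

0.7297/0.1856 = 3.9316
R_total = 16.7 + 3.9316 + 0.7206 = 21.352 ft²·°F·h/BTU
Q = 2070 × 75.24 / 21.352 = 7294.2 BTU/h
E = 7294.2 × 395.5 = 2884900 BTU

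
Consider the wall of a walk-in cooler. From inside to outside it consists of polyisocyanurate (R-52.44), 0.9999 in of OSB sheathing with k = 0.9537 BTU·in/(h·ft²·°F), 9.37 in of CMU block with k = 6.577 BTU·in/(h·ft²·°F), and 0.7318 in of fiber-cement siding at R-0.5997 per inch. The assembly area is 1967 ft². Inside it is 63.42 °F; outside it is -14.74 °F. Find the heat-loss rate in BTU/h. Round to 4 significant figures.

0.9999/0.9537 = 1.0484
9.37/6.577 = 1.4247
0.7318 × 0.5997 = 0.43886
R_total = 52.44 + 1.0484 + 1.4247 + 0.43886 = 55.352 ft²·°F·h/BTU
Q = A·ΔT/R = 1967 × (63.42 − (-14.74)) / 55.352 = 2777.5 BTU/h

2778 BTU/h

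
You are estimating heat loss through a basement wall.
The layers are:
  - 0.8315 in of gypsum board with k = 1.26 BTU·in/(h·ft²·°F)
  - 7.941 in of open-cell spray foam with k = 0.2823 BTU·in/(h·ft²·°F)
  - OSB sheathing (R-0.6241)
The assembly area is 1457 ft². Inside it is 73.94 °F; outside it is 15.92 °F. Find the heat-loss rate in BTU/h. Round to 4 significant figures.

0.8315/1.26 = 0.65992
7.941/0.2823 = 28.13
R_total = 0.65992 + 28.13 + 0.6241 = 29.414 ft²·°F·h/BTU
Q = A·ΔT/R = 1457 × (73.94 − 15.92) / 29.414 = 2874 BTU/h

2874 BTU/h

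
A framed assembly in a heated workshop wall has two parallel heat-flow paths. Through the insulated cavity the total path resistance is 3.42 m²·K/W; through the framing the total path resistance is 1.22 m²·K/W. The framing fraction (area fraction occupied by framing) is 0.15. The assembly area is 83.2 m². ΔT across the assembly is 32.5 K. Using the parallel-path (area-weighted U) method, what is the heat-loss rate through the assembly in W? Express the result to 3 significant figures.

1000 W

U_eff = 0.85/3.42 + 0.15/1.22 = 0.2485 + 0.123 = 0.3715
R_eff = 1/U_eff = 2.692 m²·K/W
Q = 83.2 × 32.5 / 2.692 = 1005 W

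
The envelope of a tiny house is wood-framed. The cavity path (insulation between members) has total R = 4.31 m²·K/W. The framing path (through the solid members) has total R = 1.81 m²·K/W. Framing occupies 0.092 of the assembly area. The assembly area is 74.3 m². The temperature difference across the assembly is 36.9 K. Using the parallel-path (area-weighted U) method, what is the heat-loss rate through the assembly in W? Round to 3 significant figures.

U_eff = 0.908/4.31 + 0.092/1.81 = 0.2107 + 0.05083 = 0.2615
R_eff = 1/U_eff = 3.824 m²·K/W
Q = 74.3 × 36.9 / 3.824 = 717 W

717 W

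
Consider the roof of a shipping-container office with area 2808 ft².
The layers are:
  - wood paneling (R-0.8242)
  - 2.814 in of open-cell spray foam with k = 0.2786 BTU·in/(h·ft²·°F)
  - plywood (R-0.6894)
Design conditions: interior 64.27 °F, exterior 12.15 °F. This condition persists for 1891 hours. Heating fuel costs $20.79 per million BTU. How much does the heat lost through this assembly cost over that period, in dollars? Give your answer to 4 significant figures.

2.814/0.2786 = 10.101
R_total = 0.8242 + 10.101 + 0.6894 = 11.614 ft²·°F·h/BTU
Q = 2808 × (64.27 − 12.15) / 11.614 = 12601 BTU/h
E = 12601 × 1891 = 23829000 BTU
Cost = 23829000/10⁶ × 20.79 = $495.41

495.4 dollars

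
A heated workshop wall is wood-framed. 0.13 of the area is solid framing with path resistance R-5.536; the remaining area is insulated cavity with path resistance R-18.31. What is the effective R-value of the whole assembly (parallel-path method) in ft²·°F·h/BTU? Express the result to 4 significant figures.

14.08 ft²·°F·h/BTU

U_eff = 0.87/18.31 + 0.13/5.536 = 0.047515 + 0.023483 = 0.070998
R_eff = 1/U_eff = 14.085 ft²·°F·h/BTU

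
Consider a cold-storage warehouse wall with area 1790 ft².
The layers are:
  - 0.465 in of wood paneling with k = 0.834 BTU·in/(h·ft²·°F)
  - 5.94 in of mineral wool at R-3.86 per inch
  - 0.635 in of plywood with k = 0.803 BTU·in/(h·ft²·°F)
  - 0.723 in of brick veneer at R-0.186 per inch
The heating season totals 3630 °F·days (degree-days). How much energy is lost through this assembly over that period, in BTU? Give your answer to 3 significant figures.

0.465/0.834 = 0.5576
5.94 × 3.86 = 22.93
0.635/0.803 = 0.7908
0.723 × 0.186 = 0.1345
R_total = 0.5576 + 22.93 + 0.7908 + 0.1345 = 24.41 ft²·°F·h/BTU
E = A × HDD × 24 / R = 1790 × 3630 × 24 / 24.41 = 6388000 BTU

6390000 BTU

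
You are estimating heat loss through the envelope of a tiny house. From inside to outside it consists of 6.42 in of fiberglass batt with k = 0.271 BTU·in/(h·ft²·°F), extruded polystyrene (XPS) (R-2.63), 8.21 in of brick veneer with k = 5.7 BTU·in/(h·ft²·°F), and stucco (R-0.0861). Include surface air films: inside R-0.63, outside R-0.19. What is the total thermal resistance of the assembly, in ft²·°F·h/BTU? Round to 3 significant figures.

6.42/0.271 = 23.69
8.21/5.7 = 1.44
R_total = 0.63 + 23.69 + 2.63 + 1.44 + 0.0861 + 0.19 = 28.67 ft²·°F·h/BTU

28.7 ft²·°F·h/BTU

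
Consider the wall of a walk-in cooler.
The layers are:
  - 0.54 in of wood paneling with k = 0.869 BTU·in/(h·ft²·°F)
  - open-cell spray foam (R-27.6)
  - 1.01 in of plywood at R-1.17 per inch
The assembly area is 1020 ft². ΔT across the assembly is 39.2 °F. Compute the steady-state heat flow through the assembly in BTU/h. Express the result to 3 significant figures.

0.54/0.869 = 0.6214
1.01 × 1.17 = 1.182
R_total = 0.6214 + 27.6 + 1.182 = 29.4 ft²·°F·h/BTU
Q = A·ΔT/R = 1020 × 39.2 / 29.4 = 1360 BTU/h

1360 BTU/h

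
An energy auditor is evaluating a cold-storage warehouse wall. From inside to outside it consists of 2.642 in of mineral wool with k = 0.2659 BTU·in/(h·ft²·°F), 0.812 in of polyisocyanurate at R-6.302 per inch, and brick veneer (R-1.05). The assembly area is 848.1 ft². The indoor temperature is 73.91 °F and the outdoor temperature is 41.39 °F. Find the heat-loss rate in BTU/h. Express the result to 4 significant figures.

1713 BTU/h

2.642/0.2659 = 9.9361
0.812 × 6.302 = 5.1172
R_total = 9.9361 + 5.1172 + 1.05 = 16.103 ft²·°F·h/BTU
Q = A·ΔT/R = 848.1 × (73.91 − 41.39) / 16.103 = 1712.7 BTU/h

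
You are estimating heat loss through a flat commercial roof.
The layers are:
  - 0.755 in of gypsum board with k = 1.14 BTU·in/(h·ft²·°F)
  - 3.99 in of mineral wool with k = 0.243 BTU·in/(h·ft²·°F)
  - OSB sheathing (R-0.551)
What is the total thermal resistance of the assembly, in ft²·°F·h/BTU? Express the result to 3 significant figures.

17.6 ft²·°F·h/BTU

0.755/1.14 = 0.6623
3.99/0.243 = 16.42
R_total = 0.6623 + 16.42 + 0.551 = 17.63 ft²·°F·h/BTU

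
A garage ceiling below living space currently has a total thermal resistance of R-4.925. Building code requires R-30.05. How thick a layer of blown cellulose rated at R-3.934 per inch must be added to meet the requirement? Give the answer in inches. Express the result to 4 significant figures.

6.387 in

ΔR = 30.05 − 4.925 = 25.125 ft²·°F·h/BTU
L = ΔR / (R/in) = 25.125/3.934 = 6.3866 in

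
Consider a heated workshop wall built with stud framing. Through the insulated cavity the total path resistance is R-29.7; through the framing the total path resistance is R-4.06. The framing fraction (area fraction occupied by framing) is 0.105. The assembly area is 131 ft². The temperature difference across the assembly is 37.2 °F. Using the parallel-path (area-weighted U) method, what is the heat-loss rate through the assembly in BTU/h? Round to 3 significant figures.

U_eff = 0.895/29.7 + 0.105/4.06 = 0.03013 + 0.02586 = 0.056
R_eff = 1/U_eff = 17.86 ft²·°F·h/BTU
Q = 131 × 37.2 / 17.86 = 272.9 BTU/h

273 BTU/h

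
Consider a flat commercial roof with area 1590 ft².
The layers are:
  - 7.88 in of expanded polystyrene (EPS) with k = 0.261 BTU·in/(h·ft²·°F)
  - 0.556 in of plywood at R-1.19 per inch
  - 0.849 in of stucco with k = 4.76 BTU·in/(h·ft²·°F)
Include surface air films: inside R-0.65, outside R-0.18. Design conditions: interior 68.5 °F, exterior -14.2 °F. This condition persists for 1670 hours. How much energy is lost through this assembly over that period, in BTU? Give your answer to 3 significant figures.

6890000 BTU

7.88/0.261 = 30.19
0.556 × 1.19 = 0.6616
0.849/4.76 = 0.1784
R_total = 0.65 + 30.19 + 0.6616 + 0.1784 + 0.18 = 31.86 ft²·°F·h/BTU
Q = 1590 × (68.5 − (-14.2)) / 31.86 = 4127 BTU/h
E = 4127 × 1670 = 6892000 BTU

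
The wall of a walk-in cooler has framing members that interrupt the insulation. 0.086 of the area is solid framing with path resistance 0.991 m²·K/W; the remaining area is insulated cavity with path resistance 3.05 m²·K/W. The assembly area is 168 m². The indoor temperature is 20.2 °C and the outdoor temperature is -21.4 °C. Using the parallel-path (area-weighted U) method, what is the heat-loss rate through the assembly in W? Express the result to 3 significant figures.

2700 W

U_eff = 0.914/3.05 + 0.086/0.991 = 0.2997 + 0.08678 = 0.3865
R_eff = 1/U_eff = 2.588 m²·K/W
Q = 168 × (20.2 − (-21.4)) / 2.588 = 2701 W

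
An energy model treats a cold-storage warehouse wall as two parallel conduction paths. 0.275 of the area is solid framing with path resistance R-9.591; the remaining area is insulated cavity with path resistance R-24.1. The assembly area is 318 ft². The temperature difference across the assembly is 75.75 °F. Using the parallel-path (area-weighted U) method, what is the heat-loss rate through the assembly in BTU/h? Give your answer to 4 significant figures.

U_eff = 0.725/24.1 + 0.275/9.591 = 0.030083 + 0.028673 = 0.058756
R_eff = 1/U_eff = 17.02 ft²·°F·h/BTU
Q = 318 × 75.75 / 17.02 = 1415.3 BTU/h

1415 BTU/h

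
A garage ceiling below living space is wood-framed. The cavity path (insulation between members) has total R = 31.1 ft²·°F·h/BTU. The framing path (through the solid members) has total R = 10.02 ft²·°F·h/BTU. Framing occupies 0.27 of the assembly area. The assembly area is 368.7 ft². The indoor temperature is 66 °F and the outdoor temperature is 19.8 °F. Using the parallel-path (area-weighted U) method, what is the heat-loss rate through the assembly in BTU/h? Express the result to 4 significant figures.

U_eff = 0.73/31.1 + 0.27/10.02 = 0.023473 + 0.026946 = 0.050419
R_eff = 1/U_eff = 19.834 ft²·°F·h/BTU
Q = 368.7 × (66 − 19.8) / 19.834 = 858.83 BTU/h

858.8 BTU/h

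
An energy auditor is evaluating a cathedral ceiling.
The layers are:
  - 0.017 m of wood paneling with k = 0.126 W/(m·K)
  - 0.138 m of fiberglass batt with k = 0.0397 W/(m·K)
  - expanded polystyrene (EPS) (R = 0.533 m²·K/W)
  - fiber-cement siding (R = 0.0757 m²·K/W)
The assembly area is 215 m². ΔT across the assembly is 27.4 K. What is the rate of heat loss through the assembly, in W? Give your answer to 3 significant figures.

1400 W

0.017/0.126 = 0.1349
0.138/0.0397 = 3.476
R_total = 0.1349 + 3.476 + 0.533 + 0.0757 = 4.22 m²·K/W
Q = A·ΔT/R = 215 × 27.4 / 4.22 = 1396 W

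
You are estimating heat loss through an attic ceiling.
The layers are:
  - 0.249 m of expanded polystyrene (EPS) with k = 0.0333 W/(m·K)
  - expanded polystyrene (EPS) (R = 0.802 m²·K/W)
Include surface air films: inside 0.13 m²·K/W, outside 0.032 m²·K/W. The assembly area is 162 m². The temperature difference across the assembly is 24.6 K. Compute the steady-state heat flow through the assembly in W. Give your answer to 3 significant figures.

472 W

0.249/0.0333 = 7.477
R_total = 0.13 + 7.477 + 0.802 + 0.032 = 8.441 m²·K/W
Q = A·ΔT/R = 162 × 24.6 / 8.441 = 472.1 W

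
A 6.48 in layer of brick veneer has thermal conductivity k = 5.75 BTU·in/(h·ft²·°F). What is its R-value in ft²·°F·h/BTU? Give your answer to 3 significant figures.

1.13 ft²·°F·h/BTU

R = L/k = 6.48/5.75 = 1.127 ft²·°F·h/BTU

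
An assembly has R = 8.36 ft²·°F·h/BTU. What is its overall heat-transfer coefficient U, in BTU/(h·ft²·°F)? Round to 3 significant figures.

U = 1/R = 1/8.36 = 0.1196

0.120 BTU/(h·ft²·°F)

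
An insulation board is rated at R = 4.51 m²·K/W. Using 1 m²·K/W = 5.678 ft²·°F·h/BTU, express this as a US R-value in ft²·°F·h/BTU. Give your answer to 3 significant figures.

25.6 ft²·°F·h/BTU

R_US = 4.51 × 5.678 = 25.61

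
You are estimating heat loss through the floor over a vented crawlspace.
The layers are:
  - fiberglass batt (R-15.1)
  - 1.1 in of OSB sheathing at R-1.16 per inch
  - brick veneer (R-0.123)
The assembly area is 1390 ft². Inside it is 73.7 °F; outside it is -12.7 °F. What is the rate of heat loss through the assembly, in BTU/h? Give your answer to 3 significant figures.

1.1 × 1.16 = 1.276
R_total = 15.1 + 1.276 + 0.123 = 16.5 ft²·°F·h/BTU
Q = A·ΔT/R = 1390 × (73.7 − (-12.7)) / 16.5 = 7279 BTU/h

7280 BTU/h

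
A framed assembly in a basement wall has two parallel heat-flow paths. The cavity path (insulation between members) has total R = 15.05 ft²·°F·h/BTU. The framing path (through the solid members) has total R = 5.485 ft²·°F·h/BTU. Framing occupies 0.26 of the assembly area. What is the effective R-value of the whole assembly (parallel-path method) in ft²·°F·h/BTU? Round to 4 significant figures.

10.36 ft²·°F·h/BTU

U_eff = 0.74/15.05 + 0.26/5.485 = 0.049169 + 0.047402 = 0.096571
R_eff = 1/U_eff = 10.355 ft²·°F·h/BTU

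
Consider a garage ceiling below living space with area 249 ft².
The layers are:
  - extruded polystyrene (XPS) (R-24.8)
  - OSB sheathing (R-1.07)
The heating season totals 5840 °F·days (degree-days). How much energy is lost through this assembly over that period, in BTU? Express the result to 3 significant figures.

R_total = 24.8 + 1.07 = 25.87 ft²·°F·h/BTU
E = A × HDD × 24 / R = 249 × 5840 × 24 / 25.87 = 1349000 BTU

1350000 BTU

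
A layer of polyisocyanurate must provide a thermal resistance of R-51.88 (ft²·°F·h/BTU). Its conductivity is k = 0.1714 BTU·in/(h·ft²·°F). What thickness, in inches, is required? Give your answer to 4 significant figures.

L = R × k = 51.88 × 0.1714 = 8.8922 in

8.892 in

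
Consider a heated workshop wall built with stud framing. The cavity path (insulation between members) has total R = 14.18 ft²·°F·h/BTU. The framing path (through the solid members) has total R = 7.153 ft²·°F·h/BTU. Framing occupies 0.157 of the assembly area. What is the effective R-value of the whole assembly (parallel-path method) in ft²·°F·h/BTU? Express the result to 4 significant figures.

U_eff = 0.843/14.18 + 0.157/7.153 = 0.05945 + 0.021949 = 0.081399
R_eff = 1/U_eff = 12.285 ft²·°F·h/BTU

12.29 ft²·°F·h/BTU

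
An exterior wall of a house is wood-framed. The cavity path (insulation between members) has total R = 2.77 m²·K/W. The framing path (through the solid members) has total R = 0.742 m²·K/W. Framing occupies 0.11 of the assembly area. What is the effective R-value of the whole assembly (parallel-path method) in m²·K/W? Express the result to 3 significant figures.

2.13 m²·K/W

U_eff = 0.89/2.77 + 0.11/0.742 = 0.3213 + 0.1482 = 0.4695
R_eff = 1/U_eff = 2.13 m²·K/W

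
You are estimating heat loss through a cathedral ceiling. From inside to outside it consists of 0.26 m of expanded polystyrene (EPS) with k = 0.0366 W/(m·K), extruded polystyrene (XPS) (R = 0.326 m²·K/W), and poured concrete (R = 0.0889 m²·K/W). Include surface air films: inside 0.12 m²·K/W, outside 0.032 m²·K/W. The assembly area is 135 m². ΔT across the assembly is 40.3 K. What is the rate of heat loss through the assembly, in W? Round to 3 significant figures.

0.26/0.0366 = 7.104
R_total = 0.12 + 7.104 + 0.326 + 0.0889 + 0.032 = 7.671 m²·K/W
Q = A·ΔT/R = 135 × 40.3 / 7.671 = 709.3 W

709 W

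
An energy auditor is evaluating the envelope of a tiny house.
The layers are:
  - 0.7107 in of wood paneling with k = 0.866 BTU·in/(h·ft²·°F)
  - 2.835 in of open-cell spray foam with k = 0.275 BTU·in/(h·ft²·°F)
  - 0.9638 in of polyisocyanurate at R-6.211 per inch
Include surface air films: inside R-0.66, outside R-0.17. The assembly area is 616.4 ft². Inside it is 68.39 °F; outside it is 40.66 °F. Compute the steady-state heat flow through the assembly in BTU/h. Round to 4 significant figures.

952.5 BTU/h

0.7107/0.866 = 0.82067
2.835/0.275 = 10.309
0.9638 × 6.211 = 5.9862
R_total = 0.66 + 0.82067 + 10.309 + 5.9862 + 0.17 = 17.946 ft²·°F·h/BTU
Q = A·ΔT/R = 616.4 × (68.39 − 40.66) / 17.946 = 952.46 BTU/h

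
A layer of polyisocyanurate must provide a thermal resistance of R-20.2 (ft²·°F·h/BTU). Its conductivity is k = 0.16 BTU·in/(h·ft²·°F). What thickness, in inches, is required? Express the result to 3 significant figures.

3.23 in

L = R × k = 20.2 × 0.16 = 3.232 in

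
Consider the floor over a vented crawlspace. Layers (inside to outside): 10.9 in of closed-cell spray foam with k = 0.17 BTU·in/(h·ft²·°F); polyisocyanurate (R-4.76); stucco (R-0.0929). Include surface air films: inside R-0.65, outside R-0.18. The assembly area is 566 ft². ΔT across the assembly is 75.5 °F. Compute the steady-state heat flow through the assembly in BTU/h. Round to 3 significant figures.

10.9/0.17 = 64.12
R_total = 0.65 + 64.12 + 4.76 + 0.0929 + 0.18 = 69.8 ft²·°F·h/BTU
Q = A·ΔT/R = 566 × 75.5 / 69.8 = 612.2 BTU/h

612 BTU/h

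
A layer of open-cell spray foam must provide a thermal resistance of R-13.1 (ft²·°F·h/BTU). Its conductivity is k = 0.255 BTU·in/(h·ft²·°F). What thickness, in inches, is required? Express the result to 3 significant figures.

L = R × k = 13.1 × 0.255 = 3.341 in

3.34 in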